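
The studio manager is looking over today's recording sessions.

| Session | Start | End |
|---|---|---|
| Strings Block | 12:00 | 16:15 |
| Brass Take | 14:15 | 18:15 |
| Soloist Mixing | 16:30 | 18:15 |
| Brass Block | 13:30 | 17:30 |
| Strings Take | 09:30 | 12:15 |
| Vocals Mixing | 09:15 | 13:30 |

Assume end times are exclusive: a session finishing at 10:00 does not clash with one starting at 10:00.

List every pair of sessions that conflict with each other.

Brass Block & Brass Take, Brass Block & Soloist Mixing, Brass Block & Strings Block, Brass Take & Soloist Mixing, Brass Take & Strings Block, Strings Block & Strings Take, Strings Block & Vocals Mixing, Strings Take & Vocals Mixing

Two intervals overlap when each starts before the other ends.
Sorted by start: Vocals Mixing, Strings Take, Strings Block, Brass Block, Brass Take, Soloist Mixing.
Strings Take starts before Vocals Mixing ends → Vocals Mixing and Strings Take overlap.
Strings Block starts before Vocals Mixing ends → Vocals Mixing and Strings Block overlap.
Brass Block starts exactly when Vocals Mixing ends (back-to-back, no overlap), so nothing later overlaps Vocals Mixing either.
Strings Block starts before Strings Take ends → Strings Take and Strings Block overlap.
Brass Block starts after Strings Take ends, so nothing later overlaps Strings Take either.
Brass Block starts before Strings Block ends → Strings Block and Brass Block overlap.
Brass Take starts before Strings Block ends → Strings Block and Brass Take overlap.
Soloist Mixing starts after Strings Block ends.
Brass Take starts before Brass Block ends → Brass Block and Brass Take overlap.
Soloist Mixing starts before Brass Block ends → Brass Block and Soloist Mixing overlap.
Soloist Mixing starts before Brass Take ends → Brass Take and Soloist Mixing overlap.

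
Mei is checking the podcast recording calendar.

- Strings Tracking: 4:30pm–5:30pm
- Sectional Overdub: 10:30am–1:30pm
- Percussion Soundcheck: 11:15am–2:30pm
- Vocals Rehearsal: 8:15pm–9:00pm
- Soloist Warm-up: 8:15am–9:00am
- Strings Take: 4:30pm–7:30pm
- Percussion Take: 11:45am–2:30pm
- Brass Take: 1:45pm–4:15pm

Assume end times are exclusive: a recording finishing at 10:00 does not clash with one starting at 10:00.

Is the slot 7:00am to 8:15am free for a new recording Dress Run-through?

Yes — the slot is free

Soloist Warm-up: starts 8:15am at or after Dress Run-through ends 8:15am → clear.
Sectional Overdub: starts 10:30am at or after Dress Run-through ends 8:15am → clear.
Percussion Soundcheck: starts 11:15am at or after Dress Run-through ends 8:15am → clear.
Percussion Take: starts 11:45am at or after Dress Run-through ends 8:15am → clear.
Brass Take: starts 1:45pm at or after Dress Run-through ends 8:15am → clear.
Strings Take: starts 4:30pm at or after Dress Run-through ends 8:15am → clear.
Strings Tracking: starts 4:30pm at or after Dress Run-through ends 8:15am → clear.
Vocals Rehearsal: starts 8:15pm at or after Dress Run-through ends 8:15am → clear.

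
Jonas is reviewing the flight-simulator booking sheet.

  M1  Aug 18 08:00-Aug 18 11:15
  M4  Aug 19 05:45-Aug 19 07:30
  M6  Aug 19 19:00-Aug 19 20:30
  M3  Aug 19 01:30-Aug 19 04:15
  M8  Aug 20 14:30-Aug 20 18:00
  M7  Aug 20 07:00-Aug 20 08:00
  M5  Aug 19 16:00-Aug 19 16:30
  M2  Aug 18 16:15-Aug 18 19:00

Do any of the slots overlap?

Two intervals overlap when each starts before the other ends.
Sorted by start: M1, M2, M3, M4, M5, M6, M7, M8.
M2 starts after M1 ends, so M1 has no further overlaps.
M3 starts after M2 ends, so M2 has no further overlaps.
M4 starts after M3 ends, so M3 has no further overlaps.
M5 starts after M4 ends, so M4 has no further overlaps.
M6 starts after M5 ends, so M5 has no further overlaps.
M7 starts after M6 ends, so M6 has no further overlaps.
M8 starts after M7 ends.
Every pair is clear; the schedule has no overlaps.

No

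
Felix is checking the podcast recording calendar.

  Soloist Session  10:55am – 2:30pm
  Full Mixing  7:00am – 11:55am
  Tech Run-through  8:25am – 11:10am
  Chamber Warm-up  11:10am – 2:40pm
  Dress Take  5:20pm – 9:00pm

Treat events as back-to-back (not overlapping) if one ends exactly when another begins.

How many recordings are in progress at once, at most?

3

Walk through starts and ends in time order (an end at T is processed before a start at T):
7:00am start Full Mixing → 1
8:25am start Tech Run-through → 2
10:55am start Soloist Session → 3
11:10am end Tech Run-through → 2
11:10am start Chamber Warm-up → 3
11:55am end Full Mixing → 2
2:30pm end Soloist Session → 1
2:40pm end Chamber Warm-up → 0
5:20pm start Dress Take → 1
9:00pm end Dress Take → 0
Peak is 3, at 10:55am (Full Mixing, Soloist Session, Tech Run-through).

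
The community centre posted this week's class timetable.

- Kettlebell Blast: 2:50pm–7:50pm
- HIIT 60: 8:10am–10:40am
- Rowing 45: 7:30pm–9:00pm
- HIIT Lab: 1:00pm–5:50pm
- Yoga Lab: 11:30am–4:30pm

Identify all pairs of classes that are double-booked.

HIIT Lab & Kettlebell Blast, HIIT Lab & Yoga Lab, Kettlebell Blast & Rowing 45, Kettlebell Blast & Yoga Lab

Sorted by start: HIIT 60, Yoga Lab, HIIT Lab, Kettlebell Blast, Rowing 45.
Yoga Lab starts after HIIT 60 ends, so HIIT 60 has no further overlaps.
HIIT Lab starts before Yoga Lab ends → Yoga Lab and HIIT Lab overlap.
Kettlebell Blast starts before Yoga Lab ends → Yoga Lab and Kettlebell Blast overlap.
Rowing 45 starts after Yoga Lab ends.
Kettlebell Blast starts before HIIT Lab ends → HIIT Lab and Kettlebell Blast overlap.
Rowing 45 starts after HIIT Lab ends.
Rowing 45 starts before Kettlebell Blast ends → Kettlebell Blast and Rowing 45 overlap.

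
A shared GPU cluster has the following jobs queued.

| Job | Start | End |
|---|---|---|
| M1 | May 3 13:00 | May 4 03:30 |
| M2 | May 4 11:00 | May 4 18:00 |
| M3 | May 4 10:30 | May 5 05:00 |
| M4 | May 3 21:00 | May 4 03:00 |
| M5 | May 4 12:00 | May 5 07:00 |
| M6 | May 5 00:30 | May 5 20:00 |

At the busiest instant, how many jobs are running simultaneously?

Walk through starts and ends in time order (an end at T is processed before a start at T):
May 3 13:00 start M1 → 1
May 3 21:00 start M4 → 2
May 4 03:00 end M4 → 1
May 4 03:30 end M1 → 0
May 4 10:30 start M3 → 1
May 4 11:00 start M2 → 2
May 4 12:00 start M5 → 3
May 4 18:00 end M2 → 2
May 5 00:30 start M6 → 3
May 5 05:00 end M3 → 2
May 5 07:00 end M5 → 1
May 5 20:00 end M6 → 0
Peak is 3, at May 4 12:00 (M2, M3, M5).

3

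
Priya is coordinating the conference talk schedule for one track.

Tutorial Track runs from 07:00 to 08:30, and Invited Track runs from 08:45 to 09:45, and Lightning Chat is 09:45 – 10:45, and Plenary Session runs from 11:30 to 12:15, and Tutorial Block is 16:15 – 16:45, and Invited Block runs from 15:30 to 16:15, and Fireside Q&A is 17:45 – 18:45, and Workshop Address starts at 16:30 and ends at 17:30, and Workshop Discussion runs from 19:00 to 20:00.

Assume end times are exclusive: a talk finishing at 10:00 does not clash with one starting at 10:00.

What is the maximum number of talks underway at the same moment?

2

Sweep the timeline, counting +1 at each start and −1 at each end (ends before starts at a tie):
07:00 start Tutorial Track → 1
08:30 end Tutorial Track → 0
08:45 start Invited Track → 1
09:45 end Invited Track → 0
09:45 start Lightning Chat → 1
10:45 end Lightning Chat → 0
11:30 start Plenary Session → 1
12:15 end Plenary Session → 0
15:30 start Invited Block → 1
16:15 end Invited Block → 0
16:15 start Tutorial Block → 1
16:30 start Workshop Address → 2
16:45 end Tutorial Block → 1
17:30 end Workshop Address → 0
17:45 start Fireside Q&A → 1
18:45 end Fireside Q&A → 0
19:00 start Workshop Discussion → 1
20:00 end Workshop Discussion → 0
Peak is 2, at 16:30 (Tutorial Block, Workshop Address).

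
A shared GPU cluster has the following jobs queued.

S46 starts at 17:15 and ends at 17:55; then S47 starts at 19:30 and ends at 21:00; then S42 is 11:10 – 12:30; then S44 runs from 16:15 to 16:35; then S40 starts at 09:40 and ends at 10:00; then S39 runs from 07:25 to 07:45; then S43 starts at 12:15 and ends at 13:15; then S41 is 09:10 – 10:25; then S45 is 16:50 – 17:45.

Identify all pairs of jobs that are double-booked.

Sorted by start: S39, S41, S40, S42, S43, S44, S45, S46, S47.
S41 starts after S39 ends, so S39 has no further overlaps.
S40 starts before S41 ends → S41 and S40 overlap.
S42 starts after S41 ends, so S41 has no further overlaps.
S42 starts after S40 ends, so S40 has no further overlaps.
S43 starts before S42 ends → S42 and S43 overlap.
S44 starts after S42 ends, so S42 has no further overlaps.
S44 starts after S43 ends, so S43 has no further overlaps.
S45 starts after S44 ends, so S44 has no further overlaps.
S46 starts before S45 ends → S45 and S46 overlap.
S47 starts after S45 ends.
S47 starts after S46 ends.

S40 & S41, S42 & S43, S45 & S46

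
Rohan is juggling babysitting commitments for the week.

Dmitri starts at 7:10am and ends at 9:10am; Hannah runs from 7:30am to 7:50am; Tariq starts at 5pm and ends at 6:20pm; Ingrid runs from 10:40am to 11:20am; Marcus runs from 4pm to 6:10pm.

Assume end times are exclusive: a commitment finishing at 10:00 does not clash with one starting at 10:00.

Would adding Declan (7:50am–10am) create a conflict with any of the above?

Dmitri: starts 7:10am before Declan ends 10am, and ends 9:10am after Declan starts 7:50am → overlap.
Hannah: ends 7:50am at or before Declan starts 7:50am → clear.
Ingrid: starts 10:40am at or after Declan ends 10am → clear.
Marcus: starts 4pm at or after Declan ends 10am → clear.
Tariq: starts 5pm at or after Declan ends 10am → clear.
Declan overlaps Dmitri.

Yes — it overlaps Dmitri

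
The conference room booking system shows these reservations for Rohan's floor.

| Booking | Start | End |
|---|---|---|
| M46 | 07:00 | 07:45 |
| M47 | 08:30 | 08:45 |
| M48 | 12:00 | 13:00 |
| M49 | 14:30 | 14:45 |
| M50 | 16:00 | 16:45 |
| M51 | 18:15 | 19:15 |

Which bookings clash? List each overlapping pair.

Check each pair: they overlap iff neither finishes before the other starts.
Sorted by start: M46, M47, M48, M49, M50, M51.
M47 starts after M46 ends; M46 is clear from here.
M48 starts after M47 ends; M47 is clear from here.
M49 starts after M48 ends; M48 is clear from here.
M50 starts after M49 ends; M49 is clear from here.
M51 starts after M50 ends.

none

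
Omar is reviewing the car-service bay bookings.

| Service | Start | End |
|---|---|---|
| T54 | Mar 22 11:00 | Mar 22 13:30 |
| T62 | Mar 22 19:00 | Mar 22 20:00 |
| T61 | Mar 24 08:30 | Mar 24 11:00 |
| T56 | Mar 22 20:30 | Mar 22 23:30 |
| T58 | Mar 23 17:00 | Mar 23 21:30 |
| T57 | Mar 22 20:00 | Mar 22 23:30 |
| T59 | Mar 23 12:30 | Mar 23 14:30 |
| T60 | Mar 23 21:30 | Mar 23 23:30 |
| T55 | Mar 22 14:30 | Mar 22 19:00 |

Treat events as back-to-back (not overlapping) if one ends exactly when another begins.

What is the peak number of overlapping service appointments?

Sort all start/end points and keep a running count:
Mar 22 11:00 start T54 → 1
Mar 22 13:30 end T54 → 0
Mar 22 14:30 start T55 → 1
Mar 22 19:00 end T55 → 0
Mar 22 19:00 start T62 → 1
Mar 22 20:00 end T62 → 0
Mar 22 20:00 start T57 → 1
Mar 22 20:30 start T56 → 2
Mar 22 23:30 end T56 → 1
Mar 22 23:30 end T57 → 0
Mar 23 12:30 start T59 → 1
Mar 23 14:30 end T59 → 0
Mar 23 17:00 start T58 → 1
Mar 23 21:30 end T58 → 0
Mar 23 21:30 start T60 → 1
Mar 23 23:30 end T60 → 0
Mar 24 08:30 start T61 → 1
Mar 24 11:00 end T61 → 0
Peak is 2, at Mar 22 20:30 (T56, T57).

2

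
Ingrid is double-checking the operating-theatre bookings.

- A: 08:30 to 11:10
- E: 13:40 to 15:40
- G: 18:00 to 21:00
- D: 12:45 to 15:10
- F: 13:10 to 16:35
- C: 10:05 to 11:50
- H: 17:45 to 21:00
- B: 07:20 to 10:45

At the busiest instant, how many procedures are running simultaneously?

3

Walk through starts and ends in time order (an end at T is processed before a start at T):
07:20 start B → 1
08:30 start A → 2
10:05 start C → 3
10:45 end B → 2
11:10 end A → 1
11:50 end C → 0
12:45 start D → 1
13:10 start F → 2
13:40 start E → 3
15:10 end D → 2
15:40 end E → 1
16:35 end F → 0
17:45 start H → 1
18:00 start G → 2
21:00 end G → 1
21:00 end H → 0
Peak is 3, at 10:05 (A, B, C).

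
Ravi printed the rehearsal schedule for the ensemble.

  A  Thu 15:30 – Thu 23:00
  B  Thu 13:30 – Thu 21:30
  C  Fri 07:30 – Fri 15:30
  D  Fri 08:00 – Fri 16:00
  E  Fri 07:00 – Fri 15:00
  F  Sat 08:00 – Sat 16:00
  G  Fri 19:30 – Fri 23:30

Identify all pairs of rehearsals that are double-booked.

Sorted by start: B, A, E, C, D, G, F.
A starts before B ends → B and A overlap.
E starts after B ends, so nothing later overlaps B either.
E starts after A ends, so nothing later overlaps A either.
C starts before E ends → E and C overlap.
D starts before E ends → E and D overlap.
G starts after E ends, so nothing later overlaps E either.
D starts before C ends → C and D overlap.
G starts after C ends, so nothing later overlaps C either.
G starts after D ends, so nothing later overlaps D either.
F starts after G ends.

A & B, C & D, C & E, D & E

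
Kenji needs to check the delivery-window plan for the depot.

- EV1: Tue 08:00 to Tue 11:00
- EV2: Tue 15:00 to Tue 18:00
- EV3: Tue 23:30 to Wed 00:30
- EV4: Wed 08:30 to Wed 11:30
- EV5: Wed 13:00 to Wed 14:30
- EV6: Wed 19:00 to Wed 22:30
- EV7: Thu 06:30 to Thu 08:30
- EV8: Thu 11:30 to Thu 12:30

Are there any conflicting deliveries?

No

Sorted by start: EV1, EV2, EV3, EV4, EV5, EV6, EV7, EV8.
EV2 starts after EV1 ends, so EV1 has no further overlaps.
EV3 starts after EV2 ends, so EV2 has no further overlaps.
EV4 starts after EV3 ends, so EV3 has no further overlaps.
EV5 starts after EV4 ends, so EV4 has no further overlaps.
EV6 starts after EV5 ends, so EV5 has no further overlaps.
EV7 starts after EV6 ends, so EV6 has no further overlaps.
EV8 starts after EV7 ends.
Every pair is clear; the schedule has no overlaps.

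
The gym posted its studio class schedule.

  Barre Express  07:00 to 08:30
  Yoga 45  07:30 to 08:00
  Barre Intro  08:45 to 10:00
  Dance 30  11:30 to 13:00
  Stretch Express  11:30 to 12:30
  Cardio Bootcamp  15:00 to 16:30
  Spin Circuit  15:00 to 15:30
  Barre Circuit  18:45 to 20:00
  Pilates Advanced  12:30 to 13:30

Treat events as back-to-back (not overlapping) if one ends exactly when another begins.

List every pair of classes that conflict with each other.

Sorted by start: Barre Express, Yoga 45, Barre Intro, Dance 30, Stretch Express, Pilates Advanced, Cardio Bootcamp, Spin Circuit, Barre Circuit.
Yoga 45 starts before Barre Express ends → Barre Express and Yoga 45 overlap.
Barre Intro starts after Barre Express ends — done with Barre Express.
Barre Intro starts after Yoga 45 ends — done with Yoga 45.
Dance 30 starts after Barre Intro ends — done with Barre Intro.
Stretch Express starts before Dance 30 ends → Dance 30 and Stretch Express overlap.
Pilates Advanced starts before Dance 30 ends → Dance 30 and Pilates Advanced overlap.
Cardio Bootcamp starts after Dance 30 ends — done with Dance 30.
Pilates Advanced starts exactly when Stretch Express ends (back-to-back, no overlap) — done with Stretch Express.
Cardio Bootcamp starts after Pilates Advanced ends — done with Pilates Advanced.
Spin Circuit starts before Cardio Bootcamp ends → Cardio Bootcamp and Spin Circuit overlap.
Barre Circuit starts after Cardio Bootcamp ends.
Barre Circuit starts after Spin Circuit ends.

Barre Express & Yoga 45, Cardio Bootcamp & Spin Circuit, Dance 30 & Pilates Advanced, Dance 30 & Stretch Express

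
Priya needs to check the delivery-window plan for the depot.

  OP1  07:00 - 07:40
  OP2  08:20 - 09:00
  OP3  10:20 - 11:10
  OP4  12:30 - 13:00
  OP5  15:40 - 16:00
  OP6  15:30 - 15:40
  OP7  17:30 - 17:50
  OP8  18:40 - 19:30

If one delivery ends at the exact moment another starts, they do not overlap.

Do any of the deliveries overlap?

Two intervals overlap when each starts before the other ends.
Sorted by start: OP1, OP2, OP3, OP4, OP6, OP5, OP7, OP8.
OP2 starts after OP1 ends — done with OP1.
OP3 starts after OP2 ends — done with OP2.
OP4 starts after OP3 ends — done with OP3.
OP6 starts after OP4 ends — done with OP4.
OP5 starts exactly when OP6 ends (back-to-back, no overlap) — done with OP6.
OP7 starts after OP5 ends — done with OP5.
OP8 starts after OP7 ends.
Every pair is clear; the schedule has no overlaps.

No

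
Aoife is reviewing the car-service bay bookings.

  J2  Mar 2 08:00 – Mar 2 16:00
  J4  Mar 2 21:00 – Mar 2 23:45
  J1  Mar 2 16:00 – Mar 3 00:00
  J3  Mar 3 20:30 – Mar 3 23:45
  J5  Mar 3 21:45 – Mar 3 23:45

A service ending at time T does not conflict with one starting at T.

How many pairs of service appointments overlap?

2

Two intervals overlap when each starts before the other ends.
Sorted by start: J2, J1, J4, J3, J5.
J1 starts exactly when J2 ends (back-to-back, no overlap) — done with J2.
J4 starts before J1 ends → J1 and J4 overlap.
J3 starts after J1 ends — done with J1.
J3 starts after J4 ends — done with J4.
J5 starts before J3 ends → J3 and J5 overlap.
Overlapping pairs: J1 & J4, J3 & J5 — 2 in total.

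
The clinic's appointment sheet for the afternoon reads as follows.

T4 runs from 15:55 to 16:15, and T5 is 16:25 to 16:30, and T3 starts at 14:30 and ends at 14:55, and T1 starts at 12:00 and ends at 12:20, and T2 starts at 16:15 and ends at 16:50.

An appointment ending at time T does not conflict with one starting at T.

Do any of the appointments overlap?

Check each pair: they overlap iff neither finishes before the other starts.
Sorted by start: T1, T3, T4, T2, T5.
T3 starts after T1 ends, so T1 has no further overlaps.
T4 starts after T3 ends, so T3 has no further overlaps.
T2 starts exactly when T4 ends (back-to-back, no overlap), so T4 has no further overlaps.
T5 starts before T2 ends → T2 and T5 overlap.
That's a conflict, so the schedule is not conflict-free.

Yes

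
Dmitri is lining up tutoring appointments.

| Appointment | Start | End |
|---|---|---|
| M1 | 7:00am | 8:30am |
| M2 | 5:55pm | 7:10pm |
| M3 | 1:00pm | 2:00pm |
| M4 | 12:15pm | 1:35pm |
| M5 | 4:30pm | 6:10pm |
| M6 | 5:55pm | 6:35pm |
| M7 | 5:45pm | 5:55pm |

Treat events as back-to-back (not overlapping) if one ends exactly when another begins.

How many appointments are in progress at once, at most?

Sweep the timeline, counting +1 at each start and −1 at each end (ends before starts at a tie):
7:00am start M1 → 1
8:30am end M1 → 0
12:15pm start M4 → 1
1:00pm start M3 → 2
1:35pm end M4 → 1
2:00pm end M3 → 0
4:30pm start M5 → 1
5:45pm start M7 → 2
5:55pm end M7 → 1
5:55pm start M2 → 2
5:55pm start M6 → 3
6:10pm end M5 → 2
6:35pm end M6 → 1
7:10pm end M2 → 0
Peak is 3, at 5:55pm (M2, M5, M6).

3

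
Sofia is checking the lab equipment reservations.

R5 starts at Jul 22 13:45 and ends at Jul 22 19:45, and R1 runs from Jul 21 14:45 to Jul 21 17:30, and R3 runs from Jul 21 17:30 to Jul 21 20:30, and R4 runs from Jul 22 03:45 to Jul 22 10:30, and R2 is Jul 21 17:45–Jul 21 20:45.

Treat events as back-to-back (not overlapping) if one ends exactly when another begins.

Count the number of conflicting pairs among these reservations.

Two intervals overlap when each starts before the other ends.
Sorted by start: R1, R3, R2, R4, R5.
R3 starts exactly when R1 ends (back-to-back, no overlap); R1 is clear from here.
R2 starts before R3 ends → R3 and R2 overlap.
R4 starts after R3 ends; R3 is clear from here.
R4 starts after R2 ends; R2 is clear from here.
R5 starts after R4 ends.
Overlapping pairs: R2 & R3 — 1 in total.

1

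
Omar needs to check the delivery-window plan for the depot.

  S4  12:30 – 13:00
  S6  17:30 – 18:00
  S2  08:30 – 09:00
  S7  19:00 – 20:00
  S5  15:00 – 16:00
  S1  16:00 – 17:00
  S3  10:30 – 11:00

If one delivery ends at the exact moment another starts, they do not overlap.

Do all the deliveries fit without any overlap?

Yes

Two intervals overlap when each starts before the other ends.
Sorted by start: S2, S3, S4, S5, S1, S6, S7.
S3 starts after S2 ends, so nothing later overlaps S2 either.
S4 starts after S3 ends, so nothing later overlaps S3 either.
S5 starts after S4 ends, so nothing later overlaps S4 either.
S1 starts exactly when S5 ends (back-to-back, no overlap), so nothing later overlaps S5 either.
S6 starts after S1 ends, so nothing later overlaps S1 either.
S7 starts after S6 ends.
Every pair is clear; the schedule has no overlaps.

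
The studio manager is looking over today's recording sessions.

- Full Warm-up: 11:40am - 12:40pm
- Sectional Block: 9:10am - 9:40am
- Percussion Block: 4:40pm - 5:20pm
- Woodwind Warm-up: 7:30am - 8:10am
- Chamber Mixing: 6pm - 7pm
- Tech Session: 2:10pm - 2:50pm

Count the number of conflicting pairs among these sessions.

Sorted by start: Woodwind Warm-up, Sectional Block, Full Warm-up, Tech Session, Percussion Block, Chamber Mixing.
Sectional Block starts after Woodwind Warm-up ends, so nothing later overlaps Woodwind Warm-up either.
Full Warm-up starts after Sectional Block ends, so nothing later overlaps Sectional Block either.
Tech Session starts after Full Warm-up ends, so nothing later overlaps Full Warm-up either.
Percussion Block starts after Tech Session ends, so nothing later overlaps Tech Session either.
Chamber Mixing starts after Percussion Block ends.
No pair overlaps.

0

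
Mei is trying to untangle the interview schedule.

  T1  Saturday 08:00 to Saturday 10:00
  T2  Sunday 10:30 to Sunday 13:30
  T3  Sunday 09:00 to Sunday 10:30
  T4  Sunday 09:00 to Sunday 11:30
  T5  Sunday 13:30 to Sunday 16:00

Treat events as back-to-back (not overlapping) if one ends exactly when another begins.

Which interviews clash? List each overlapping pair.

T2 & T4, T3 & T4

Sorted by start: T1, T3, T4, T2, T5.
T3 starts after T1 ends, so T1 has no further overlaps.
T4 starts before T3 ends → T3 and T4 overlap.
T2 starts exactly when T3 ends (back-to-back, no overlap), so T3 has no further overlaps.
T2 starts before T4 ends → T4 and T2 overlap.
T5 starts after T4 ends.
T5 starts exactly when T2 ends (back-to-back, no overlap).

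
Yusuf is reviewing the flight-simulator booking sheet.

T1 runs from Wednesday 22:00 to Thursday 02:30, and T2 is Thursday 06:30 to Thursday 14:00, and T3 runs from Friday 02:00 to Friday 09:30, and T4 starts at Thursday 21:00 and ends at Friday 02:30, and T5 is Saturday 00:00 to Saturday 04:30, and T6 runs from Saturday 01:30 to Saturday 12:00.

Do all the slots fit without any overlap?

Check each pair: they overlap iff neither finishes before the other starts.
Sorted by start: T1, T2, T4, T3, T5, T6.
T2 starts after T1 ends, so nothing later overlaps T1 either.
T4 starts after T2 ends, so nothing later overlaps T2 either.
T3 starts before T4 ends → T4 and T3 overlap.
That's a conflict, so the schedule is not conflict-free.

No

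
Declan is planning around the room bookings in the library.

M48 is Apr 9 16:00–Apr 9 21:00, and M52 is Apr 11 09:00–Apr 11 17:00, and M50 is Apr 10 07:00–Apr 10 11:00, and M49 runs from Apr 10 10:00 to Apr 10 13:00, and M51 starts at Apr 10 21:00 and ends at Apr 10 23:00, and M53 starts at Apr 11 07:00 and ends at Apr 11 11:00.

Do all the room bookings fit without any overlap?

Check each pair: they overlap iff neither finishes before the other starts.
Sorted by start: M48, M50, M49, M51, M53, M52.
M50 starts after M48 ends, so M48 has no further overlaps.
M49 starts before M50 ends → M50 and M49 overlap.
That's a conflict, so the schedule is not conflict-free.

No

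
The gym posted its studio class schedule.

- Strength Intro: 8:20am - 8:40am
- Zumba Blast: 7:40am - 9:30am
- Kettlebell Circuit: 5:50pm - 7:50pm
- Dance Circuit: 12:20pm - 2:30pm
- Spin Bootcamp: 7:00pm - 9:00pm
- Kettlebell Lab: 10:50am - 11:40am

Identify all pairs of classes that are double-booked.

Two intervals overlap when each starts before the other ends.
Sorted by start: Zumba Blast, Strength Intro, Kettlebell Lab, Dance Circuit, Kettlebell Circuit, Spin Bootcamp.
Strength Intro starts before Zumba Blast ends → Zumba Blast and Strength Intro overlap.
Kettlebell Lab starts after Zumba Blast ends, so nothing later overlaps Zumba Blast either.
Kettlebell Lab starts after Strength Intro ends, so nothing later overlaps Strength Intro either.
Dance Circuit starts after Kettlebell Lab ends, so nothing later overlaps Kettlebell Lab either.
Kettlebell Circuit starts after Dance Circuit ends, so nothing later overlaps Dance Circuit either.
Spin Bootcamp starts before Kettlebell Circuit ends → Kettlebell Circuit and Spin Bootcamp overlap.

Kettlebell Circuit & Spin Bootcamp, Strength Intro & Zumba Blast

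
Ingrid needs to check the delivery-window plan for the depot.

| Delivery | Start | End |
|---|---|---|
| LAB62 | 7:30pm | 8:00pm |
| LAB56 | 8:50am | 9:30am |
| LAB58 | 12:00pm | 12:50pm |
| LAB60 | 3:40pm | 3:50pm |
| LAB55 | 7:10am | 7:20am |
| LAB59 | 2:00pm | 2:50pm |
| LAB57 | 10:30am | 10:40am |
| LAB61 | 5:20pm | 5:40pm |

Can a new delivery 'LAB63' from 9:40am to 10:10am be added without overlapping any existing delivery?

Yes — the slot is free

LAB55: ends 7:20am at or before LAB63 starts 9:40am → clear.
LAB56: ends 9:30am at or before LAB63 starts 9:40am → clear.
LAB57: starts 10:30am at or after LAB63 ends 10:10am → clear.
LAB58: starts 12:00pm at or after LAB63 ends 10:10am → clear.
LAB59: starts 2:00pm at or after LAB63 ends 10:10am → clear.
LAB60: starts 3:40pm at or after LAB63 ends 10:10am → clear.
LAB61: starts 5:20pm at or after LAB63 ends 10:10am → clear.
LAB62: starts 7:30pm at or after LAB63 ends 10:10am → clear.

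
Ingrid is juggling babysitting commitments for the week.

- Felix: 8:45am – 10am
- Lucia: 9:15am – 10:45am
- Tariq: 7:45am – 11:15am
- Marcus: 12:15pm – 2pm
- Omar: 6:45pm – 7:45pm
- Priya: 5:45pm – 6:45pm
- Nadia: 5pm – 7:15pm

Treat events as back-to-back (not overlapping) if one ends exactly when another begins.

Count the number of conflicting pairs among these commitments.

Two intervals overlap when each starts before the other ends.
Sorted by start: Tariq, Felix, Lucia, Marcus, Nadia, Priya, Omar.
Felix starts before Tariq ends → Tariq and Felix overlap.
Lucia starts before Tariq ends → Tariq and Lucia overlap.
Marcus starts after Tariq ends; Tariq is clear from here.
Lucia starts before Felix ends → Felix and Lucia overlap.
Marcus starts after Felix ends; Felix is clear from here.
Marcus starts after Lucia ends; Lucia is clear from here.
Nadia starts after Marcus ends; Marcus is clear from here.
Priya starts before Nadia ends → Nadia and Priya overlap.
Omar starts before Nadia ends → Nadia and Omar overlap.
Omar starts exactly when Priya ends (back-to-back, no overlap).
Overlapping pairs: Felix & Lucia, Felix & Tariq, Lucia & Tariq, Nadia & Omar, Nadia & Priya — 5 in total.

5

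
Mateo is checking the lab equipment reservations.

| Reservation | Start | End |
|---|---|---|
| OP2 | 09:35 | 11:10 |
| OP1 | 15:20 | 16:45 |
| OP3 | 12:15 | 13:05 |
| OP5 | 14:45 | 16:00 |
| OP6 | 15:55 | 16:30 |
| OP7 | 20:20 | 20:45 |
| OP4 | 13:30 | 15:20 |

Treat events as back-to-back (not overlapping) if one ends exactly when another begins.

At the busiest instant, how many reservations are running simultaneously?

Walk through starts and ends in time order (an end at T is processed before a start at T):
09:35 start OP2 → 1
11:10 end OP2 → 0
12:15 start OP3 → 1
13:05 end OP3 → 0
13:30 start OP4 → 1
14:45 start OP5 → 2
15:20 end OP4 → 1
15:20 start OP1 → 2
15:55 start OP6 → 3
16:00 end OP5 → 2
16:30 end OP6 → 1
16:45 end OP1 → 0
20:20 start OP7 → 1
20:45 end OP7 → 0
Peak is 3, at 15:55 (OP1, OP5, OP6).

3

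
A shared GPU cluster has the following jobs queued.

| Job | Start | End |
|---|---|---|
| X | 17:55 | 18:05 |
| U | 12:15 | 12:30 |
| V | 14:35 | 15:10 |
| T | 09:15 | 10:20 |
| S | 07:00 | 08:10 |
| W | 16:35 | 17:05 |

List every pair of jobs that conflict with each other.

Two intervals overlap when each starts before the other ends.
Sorted by start: S, T, U, V, W, X.
T starts after S ends; S is clear from here.
U starts after T ends; T is clear from here.
V starts after U ends; U is clear from here.
W starts after V ends; V is clear from here.
X starts after W ends.

no conflicts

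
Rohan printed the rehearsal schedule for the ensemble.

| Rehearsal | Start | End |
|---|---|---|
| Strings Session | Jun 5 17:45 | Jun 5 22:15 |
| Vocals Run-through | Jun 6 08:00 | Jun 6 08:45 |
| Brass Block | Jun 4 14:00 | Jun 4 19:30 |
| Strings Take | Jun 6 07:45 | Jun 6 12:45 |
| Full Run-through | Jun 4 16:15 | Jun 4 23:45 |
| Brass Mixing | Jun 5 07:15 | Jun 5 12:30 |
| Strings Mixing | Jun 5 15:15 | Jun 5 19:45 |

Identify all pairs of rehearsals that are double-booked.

Brass Block & Full Run-through, Strings Mixing & Strings Session, Strings Take & Vocals Run-through

Sorted by start: Brass Block, Full Run-through, Brass Mixing, Strings Mixing, Strings Session, Strings Take, Vocals Run-through.
Full Run-through starts before Brass Block ends → Brass Block and Full Run-through overlap.
Brass Mixing starts after Brass Block ends; Brass Block is clear from here.
Brass Mixing starts after Full Run-through ends; Full Run-through is clear from here.
Strings Mixing starts after Brass Mixing ends; Brass Mixing is clear from here.
Strings Session starts before Strings Mixing ends → Strings Mixing and Strings Session overlap.
Strings Take starts after Strings Mixing ends; Strings Mixing is clear from here.
Strings Take starts after Strings Session ends; Strings Session is clear from here.
Vocals Run-through starts before Strings Take ends → Strings Take and Vocals Run-through overlap.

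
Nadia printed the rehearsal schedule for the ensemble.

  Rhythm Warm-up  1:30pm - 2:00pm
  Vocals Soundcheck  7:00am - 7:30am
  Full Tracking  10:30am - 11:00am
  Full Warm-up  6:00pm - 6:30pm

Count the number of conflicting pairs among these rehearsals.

0

Sorted by start: Vocals Soundcheck, Full Tracking, Rhythm Warm-up, Full Warm-up.
Full Tracking starts after Vocals Soundcheck ends, so nothing later overlaps Vocals Soundcheck either.
Rhythm Warm-up starts after Full Tracking ends, so nothing later overlaps Full Tracking either.
Full Warm-up starts after Rhythm Warm-up ends.
No pair overlaps.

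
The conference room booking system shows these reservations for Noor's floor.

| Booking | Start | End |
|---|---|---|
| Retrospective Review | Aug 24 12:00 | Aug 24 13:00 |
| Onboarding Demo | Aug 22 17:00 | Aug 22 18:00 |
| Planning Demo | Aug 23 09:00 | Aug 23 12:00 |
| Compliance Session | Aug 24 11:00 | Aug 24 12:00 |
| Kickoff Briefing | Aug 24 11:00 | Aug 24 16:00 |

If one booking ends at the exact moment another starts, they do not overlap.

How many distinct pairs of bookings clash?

Sorted by start: Onboarding Demo, Planning Demo, Compliance Session, Kickoff Briefing, Retrospective Review.
Planning Demo starts after Onboarding Demo ends — done with Onboarding Demo.
Compliance Session starts after Planning Demo ends — done with Planning Demo.
Kickoff Briefing starts before Compliance Session ends → Compliance Session and Kickoff Briefing overlap.
Retrospective Review starts exactly when Compliance Session ends (back-to-back, no overlap).
Retrospective Review starts before Kickoff Briefing ends → Kickoff Briefing and Retrospective Review overlap.
Overlapping pairs: Compliance Session & Kickoff Briefing, Kickoff Briefing & Retrospective Review — 2 in total.

2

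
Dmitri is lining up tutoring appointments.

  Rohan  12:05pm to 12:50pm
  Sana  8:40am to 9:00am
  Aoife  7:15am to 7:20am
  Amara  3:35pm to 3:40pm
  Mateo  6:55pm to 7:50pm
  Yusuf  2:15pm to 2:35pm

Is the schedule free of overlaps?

Two intervals overlap when each starts before the other ends.
Sorted by start: Aoife, Sana, Rohan, Yusuf, Amara, Mateo.
Sana starts after Aoife ends, so nothing later overlaps Aoife either.
Rohan starts after Sana ends, so nothing later overlaps Sana either.
Yusuf starts after Rohan ends, so nothing later overlaps Rohan either.
Amara starts after Yusuf ends, so nothing later overlaps Yusuf either.
Mateo starts after Amara ends.
Every pair is clear; the schedule has no overlaps.

Yes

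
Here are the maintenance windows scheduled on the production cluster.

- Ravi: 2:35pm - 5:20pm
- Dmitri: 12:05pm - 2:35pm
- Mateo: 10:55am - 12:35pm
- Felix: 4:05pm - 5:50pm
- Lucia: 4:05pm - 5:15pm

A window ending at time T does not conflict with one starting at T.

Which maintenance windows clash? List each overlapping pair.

Check each pair: they overlap iff neither finishes before the other starts.
Sorted by start: Mateo, Dmitri, Ravi, Felix, Lucia.
Dmitri starts before Mateo ends → Mateo and Dmitri overlap.
Ravi starts after Mateo ends, so Mateo has no further overlaps.
Ravi starts exactly when Dmitri ends (back-to-back, no overlap), so Dmitri has no further overlaps.
Felix starts before Ravi ends → Ravi and Felix overlap.
Lucia starts before Ravi ends → Ravi and Lucia overlap.
Lucia starts before Felix ends → Felix and Lucia overlap.

Dmitri & Mateo, Felix & Lucia, Felix & Ravi, Lucia & Ravi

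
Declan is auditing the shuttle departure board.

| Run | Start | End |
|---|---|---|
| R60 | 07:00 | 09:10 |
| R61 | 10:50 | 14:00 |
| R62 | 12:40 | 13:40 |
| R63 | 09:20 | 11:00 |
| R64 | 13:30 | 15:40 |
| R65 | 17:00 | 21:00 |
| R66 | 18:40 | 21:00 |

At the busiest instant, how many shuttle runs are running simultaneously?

Sort all start/end points and keep a running count:
07:00 start R60 → 1
09:10 end R60 → 0
09:20 start R63 → 1
10:50 start R61 → 2
11:00 end R63 → 1
12:40 start R62 → 2
13:30 start R64 → 3
13:40 end R62 → 2
14:00 end R61 → 1
15:40 end R64 → 0
17:00 start R65 → 1
18:40 start R66 → 2
21:00 end R65 → 1
21:00 end R66 → 0
Peak is 3, at 13:30 (R61, R62, R64).

3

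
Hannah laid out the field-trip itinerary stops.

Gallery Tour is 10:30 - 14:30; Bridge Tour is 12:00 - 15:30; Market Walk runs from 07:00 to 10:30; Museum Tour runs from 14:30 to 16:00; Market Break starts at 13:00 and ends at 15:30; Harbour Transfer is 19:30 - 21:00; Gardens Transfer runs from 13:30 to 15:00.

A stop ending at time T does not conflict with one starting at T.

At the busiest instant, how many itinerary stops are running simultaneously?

Sweep the timeline, counting +1 at each start and −1 at each end (ends before starts at a tie):
07:00 start Market Walk → 1
10:30 end Market Walk → 0
10:30 start Gallery Tour → 1
12:00 start Bridge Tour → 2
13:00 start Market Break → 3
13:30 start Gardens Transfer → 4
14:30 end Gallery Tour → 3
14:30 start Museum Tour → 4
15:00 end Gardens Transfer → 3
15:30 end Bridge Tour → 2
15:30 end Market Break → 1
16:00 end Museum Tour → 0
19:30 start Harbour Transfer → 1
21:00 end Harbour Transfer → 0
Peak is 4, at 13:30 (Bridge Tour, Gallery Tour, Gardens Transfer, Market Break).

4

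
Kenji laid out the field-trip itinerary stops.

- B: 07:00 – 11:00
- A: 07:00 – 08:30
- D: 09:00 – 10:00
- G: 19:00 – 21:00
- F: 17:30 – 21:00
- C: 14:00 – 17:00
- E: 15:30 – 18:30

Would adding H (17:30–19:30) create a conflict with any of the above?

Yes — it overlaps E, F, G

A: ends 08:30 at or before H starts 17:30 → clear.
B: ends 11:00 at or before H starts 17:30 → clear.
D: ends 10:00 at or before H starts 17:30 → clear.
C: ends 17:00 at or before H starts 17:30 → clear.
E: starts 15:30 before H ends 19:30, and ends 18:30 after H starts 17:30 → overlap.
F: starts 17:30 before H ends 19:30, and ends 21:00 after H starts 17:30 → overlap.
G: starts 19:00 before H ends 19:30, and ends 21:00 after H starts 17:30 → overlap.
H overlaps E, F, G.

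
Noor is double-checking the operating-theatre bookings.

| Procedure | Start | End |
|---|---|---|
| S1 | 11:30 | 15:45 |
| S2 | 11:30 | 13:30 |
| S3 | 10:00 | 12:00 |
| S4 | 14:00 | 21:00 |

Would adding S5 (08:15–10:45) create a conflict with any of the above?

Yes — it overlaps S3

S3: starts 10:00 before S5 ends 10:45, and ends 12:00 after S5 starts 08:15 → overlap.
S1: starts 11:30 at or after S5 ends 10:45 → clear.
S2: starts 11:30 at or after S5 ends 10:45 → clear.
S4: starts 14:00 at or after S5 ends 10:45 → clear.
S5 overlaps S3.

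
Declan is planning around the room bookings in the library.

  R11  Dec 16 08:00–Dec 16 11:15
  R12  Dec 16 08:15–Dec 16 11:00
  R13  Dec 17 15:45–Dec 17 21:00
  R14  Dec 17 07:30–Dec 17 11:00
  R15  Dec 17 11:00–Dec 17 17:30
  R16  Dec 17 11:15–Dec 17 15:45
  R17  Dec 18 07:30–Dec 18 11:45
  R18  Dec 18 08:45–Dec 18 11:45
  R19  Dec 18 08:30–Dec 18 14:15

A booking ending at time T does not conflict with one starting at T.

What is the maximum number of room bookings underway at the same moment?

3

Sort all start/end points and keep a running count:
Dec 16 08:00 start R11 → 1
Dec 16 08:15 start R12 → 2
Dec 16 11:00 end R12 → 1
Dec 16 11:15 end R11 → 0
Dec 17 07:30 start R14 → 1
Dec 17 11:00 end R14 → 0
Dec 17 11:00 start R15 → 1
Dec 17 11:15 start R16 → 2
Dec 17 15:45 end R16 → 1
Dec 17 15:45 start R13 → 2
Dec 17 17:30 end R15 → 1
Dec 17 21:00 end R13 → 0
Dec 18 07:30 start R17 → 1
Dec 18 08:30 start R19 → 2
Dec 18 08:45 start R18 → 3
Dec 18 11:45 end R17 → 2
Dec 18 11:45 end R18 → 1
Dec 18 14:15 end R19 → 0
Peak is 3, at Dec 18 08:45 (R17, R18, R19).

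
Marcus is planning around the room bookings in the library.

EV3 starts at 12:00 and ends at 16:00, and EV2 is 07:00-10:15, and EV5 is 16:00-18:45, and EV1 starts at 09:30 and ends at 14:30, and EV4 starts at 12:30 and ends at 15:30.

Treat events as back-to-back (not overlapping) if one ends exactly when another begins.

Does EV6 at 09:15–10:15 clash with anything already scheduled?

Yes — it overlaps EV1, EV2

EV2: starts 07:00 before EV6 ends 10:15, and ends 10:15 after EV6 starts 09:15 → overlap.
EV1: starts 09:30 before EV6 ends 10:15, and ends 14:30 after EV6 starts 09:15 → overlap.
EV3: starts 12:00 at or after EV6 ends 10:15 → clear.
EV4: starts 12:30 at or after EV6 ends 10:15 → clear.
EV5: starts 16:00 at or after EV6 ends 10:15 → clear.
EV6 overlaps EV1, EV2.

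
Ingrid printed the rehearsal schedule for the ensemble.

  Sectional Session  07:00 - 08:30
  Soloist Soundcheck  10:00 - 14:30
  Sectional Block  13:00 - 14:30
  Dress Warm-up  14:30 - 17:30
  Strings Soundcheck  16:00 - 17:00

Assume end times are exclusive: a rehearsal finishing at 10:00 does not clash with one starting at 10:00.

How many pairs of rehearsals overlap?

2

Two intervals overlap when each starts before the other ends.
Sorted by start: Sectional Session, Soloist Soundcheck, Sectional Block, Dress Warm-up, Strings Soundcheck.
Soloist Soundcheck starts after Sectional Session ends — done with Sectional Session.
Sectional Block starts before Soloist Soundcheck ends → Soloist Soundcheck and Sectional Block overlap.
Dress Warm-up starts exactly when Soloist Soundcheck ends (back-to-back, no overlap) — done with Soloist Soundcheck.
Dress Warm-up starts exactly when Sectional Block ends (back-to-back, no overlap) — done with Sectional Block.
Strings Soundcheck starts before Dress Warm-up ends → Dress Warm-up and Strings Soundcheck overlap.
Overlapping pairs: Dress Warm-up & Strings Soundcheck, Sectional Block & Soloist Soundcheck — 2 in total.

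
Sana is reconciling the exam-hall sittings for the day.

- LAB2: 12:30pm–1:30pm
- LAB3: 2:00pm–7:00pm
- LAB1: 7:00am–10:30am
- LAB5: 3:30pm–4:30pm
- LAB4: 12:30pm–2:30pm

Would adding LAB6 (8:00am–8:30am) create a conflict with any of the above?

Yes — it overlaps LAB1

LAB1: starts 7:00am before LAB6 ends 8:30am, and ends 10:30am after LAB6 starts 8:00am → overlap.
LAB2: starts 12:30pm at or after LAB6 ends 8:30am → clear.
LAB4: starts 12:30pm at or after LAB6 ends 8:30am → clear.
LAB3: starts 2:00pm at or after LAB6 ends 8:30am → clear.
LAB5: starts 3:30pm at or after LAB6 ends 8:30am → clear.
LAB6 overlaps LAB1.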